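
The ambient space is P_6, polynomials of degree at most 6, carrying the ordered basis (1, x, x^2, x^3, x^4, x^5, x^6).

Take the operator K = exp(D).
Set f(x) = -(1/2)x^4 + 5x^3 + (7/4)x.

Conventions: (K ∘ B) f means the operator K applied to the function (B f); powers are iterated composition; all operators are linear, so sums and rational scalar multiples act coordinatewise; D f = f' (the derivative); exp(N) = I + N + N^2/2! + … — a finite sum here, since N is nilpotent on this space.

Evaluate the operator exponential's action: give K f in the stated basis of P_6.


order-1 term: -2x^3 + 15x^2 + 7/4
order-2 term: -3x^2 + 15x
order-3 term: -2x + 5
order-4 term: -1/2
the series for exp(D) f terminates at order 4
exp(D) f = -(1/2)x^4 + 3x^3 + 12x^2 + (59/4)x + 25/4

the image equals g(x) = -(1/2)x^4 + 3x^3 + 12x^2 + (59/4)x + 25/4


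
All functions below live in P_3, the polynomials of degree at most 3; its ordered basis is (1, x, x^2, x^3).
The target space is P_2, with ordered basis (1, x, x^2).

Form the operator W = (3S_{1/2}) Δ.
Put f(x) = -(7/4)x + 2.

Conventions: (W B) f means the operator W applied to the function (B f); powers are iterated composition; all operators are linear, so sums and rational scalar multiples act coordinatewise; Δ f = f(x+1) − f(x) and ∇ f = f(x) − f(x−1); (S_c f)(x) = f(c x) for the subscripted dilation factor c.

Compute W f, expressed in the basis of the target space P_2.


Δ f = -7/4
S_{1/2} Δ f = -7/4
(3S_{1/2}) Δ f = -21/4

g(x) = -21/4


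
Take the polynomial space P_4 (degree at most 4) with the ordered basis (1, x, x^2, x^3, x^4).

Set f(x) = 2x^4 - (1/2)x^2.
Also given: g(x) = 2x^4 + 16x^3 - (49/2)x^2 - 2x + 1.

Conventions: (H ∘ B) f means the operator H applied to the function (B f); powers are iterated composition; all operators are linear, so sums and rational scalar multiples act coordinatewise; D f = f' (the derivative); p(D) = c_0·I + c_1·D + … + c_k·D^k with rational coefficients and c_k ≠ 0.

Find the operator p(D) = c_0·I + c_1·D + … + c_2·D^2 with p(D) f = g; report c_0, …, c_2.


p(D) = I + 2·D − D^2, i.e. c_0 = 1, c_1 = 2, c_2 = -1

D^0 f = 2x^4 - (1/2)x^2
D^1 f = 8x^3 - x
D^2 f = 24x^2 - 1
matching coefficients of g against c_0 f + c_1 Df + … from the top degree down determines the c_i
solution: c_0 = 1, c_1 = 2, c_2 = -1


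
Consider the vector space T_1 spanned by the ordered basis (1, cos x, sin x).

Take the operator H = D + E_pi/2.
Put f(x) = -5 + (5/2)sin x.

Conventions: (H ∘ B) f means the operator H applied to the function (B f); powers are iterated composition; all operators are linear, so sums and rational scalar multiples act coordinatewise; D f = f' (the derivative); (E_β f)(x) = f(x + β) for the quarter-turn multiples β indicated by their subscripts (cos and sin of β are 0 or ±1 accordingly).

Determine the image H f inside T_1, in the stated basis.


g(x) = -5 + 5cos x

D f = (5/2)cos x
E_pi/2 f = -5 + (5/2)cos x
(D + E_pi/2) f = -5 + 5cos x


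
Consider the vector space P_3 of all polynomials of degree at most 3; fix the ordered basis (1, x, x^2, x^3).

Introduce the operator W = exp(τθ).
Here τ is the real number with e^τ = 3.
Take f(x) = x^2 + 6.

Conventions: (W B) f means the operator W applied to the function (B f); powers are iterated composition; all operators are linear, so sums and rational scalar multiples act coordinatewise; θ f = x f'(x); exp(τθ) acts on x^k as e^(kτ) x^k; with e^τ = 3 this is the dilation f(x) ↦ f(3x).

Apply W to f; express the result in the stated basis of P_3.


the image equals g(x) = 9x^2 + 6

exp(τθ) x^k = e^(kτ) x^k; with e^τ = 3 this sends x^k to 3^k x^k
x^2 ↦ 9 x^2
applying this coordinatewise to f: exp(τθ) f = 9x^2 + 6


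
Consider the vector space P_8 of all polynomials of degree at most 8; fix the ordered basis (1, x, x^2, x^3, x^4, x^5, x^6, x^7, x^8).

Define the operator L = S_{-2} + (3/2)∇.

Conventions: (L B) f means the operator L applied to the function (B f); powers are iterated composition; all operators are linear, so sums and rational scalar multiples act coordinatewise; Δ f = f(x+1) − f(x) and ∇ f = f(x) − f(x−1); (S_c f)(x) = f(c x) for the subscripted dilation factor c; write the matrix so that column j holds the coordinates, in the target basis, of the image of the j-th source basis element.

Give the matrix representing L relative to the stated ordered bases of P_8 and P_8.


the matrix is [[1, 3/2, -3/2, 3/2, -3/2, 3/2, -3/2, 3/2, -3/2]; [0, -2, 3, -9/2, 6, -15/2, 9, -21/2, 12]; [0, 0, 4, 9/2, -9, 15, -45/2, 63/2, -42]; [0, 0, 0, -8, 6, -15, 30, -105/2, 84]; [0, 0, 0, 0, 16, 15/2, -45/2, 105/2, -105]; [0, 0, 0, 0, 0, -32, 9, -63/2, 84]; [0, 0, 0, 0, 0, 0, 64, 21/2, -42]; [0, 0, 0, 0, 0, 0, 0, -128, 12]; [0, 0, 0, 0, 0, 0, 0, 0, 256]] (rows listed top to bottom)

image of 1: 1
image of x: -2x + 3/2
image of x^2: 4x^2 + 3x - 3/2
image of x^3: -8x^3 + (9/2)x^2 - (9/2)x + 3/2
image of x^4: 16x^4 + 6x^3 - 9x^2 + 6x - 3/2
image of x^5: -32x^5 + (15/2)x^4 - 15x^3 + 15x^2 - (15/2)x + 3/2
image of x^6: 64x^6 + 9x^5 - (45/2)x^4 + 30x^3 - (45/2)x^2 + 9x - 3/2
image of x^7: -128x^7 + (21/2)x^6 - (63/2)x^5 + (105/2)x^4 - (105/2)x^3 + (63/2)x^2 - (21/2)x + 3/2
image of x^8: 256x^8 + 12x^7 - 42x^6 + 84x^5 - 105x^4 + 84x^3 - 42x^2 + 12x - 3/2
each image's coordinates form column j of the matrix


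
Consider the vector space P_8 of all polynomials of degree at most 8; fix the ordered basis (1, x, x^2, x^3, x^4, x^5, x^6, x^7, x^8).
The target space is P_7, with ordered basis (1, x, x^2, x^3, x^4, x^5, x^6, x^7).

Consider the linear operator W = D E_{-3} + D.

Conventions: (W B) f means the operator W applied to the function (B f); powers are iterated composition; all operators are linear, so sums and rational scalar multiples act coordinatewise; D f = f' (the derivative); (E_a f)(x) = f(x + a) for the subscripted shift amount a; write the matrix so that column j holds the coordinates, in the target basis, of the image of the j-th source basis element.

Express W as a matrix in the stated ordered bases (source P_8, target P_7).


the matrix is [[0, 2, -6, 27, -108, 405, -1458, 5103, -17496]; [0, 0, 4, -18, 108, -540, 2430, -10206, 40824]; [0, 0, 0, 6, -36, 270, -1620, 8505, -40824]; [0, 0, 0, 0, 8, -60, 540, -3780, 22680]; [0, 0, 0, 0, 0, 10, -90, 945, -7560]; [0, 0, 0, 0, 0, 0, 12, -126, 1512]; [0, 0, 0, 0, 0, 0, 0, 14, -168]; [0, 0, 0, 0, 0, 0, 0, 0, 16]] (rows listed top to bottom)

image of 1: 0
image of x: 2
image of x^2: 4x - 6
image of x^3: 6x^2 - 18x + 27
image of x^4: 8x^3 - 36x^2 + 108x - 108
image of x^5: 10x^4 - 60x^3 + 270x^2 - 540x + 405
image of x^6: 12x^5 - 90x^4 + 540x^3 - 1620x^2 + 2430x - 1458
image of x^7: 14x^6 - 126x^5 + 945x^4 - 3780x^3 + 8505x^2 - 10206x + 5103
image of x^8: 16x^7 - 168x^6 + 1512x^5 - 7560x^4 + 22680x^3 - 40824x^2 + 40824x - 17496
each image's coordinates form column j of the matrix


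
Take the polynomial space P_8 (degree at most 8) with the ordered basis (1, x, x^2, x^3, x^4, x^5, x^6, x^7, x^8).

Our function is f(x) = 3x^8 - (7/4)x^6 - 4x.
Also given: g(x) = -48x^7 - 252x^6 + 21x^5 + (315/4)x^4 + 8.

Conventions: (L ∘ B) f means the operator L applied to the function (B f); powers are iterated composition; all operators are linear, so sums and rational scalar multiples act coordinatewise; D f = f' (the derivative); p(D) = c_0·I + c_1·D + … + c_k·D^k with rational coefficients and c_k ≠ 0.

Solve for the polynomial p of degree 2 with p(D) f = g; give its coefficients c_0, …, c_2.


D^0 f = 3x^8 - (7/4)x^6 - 4x
D^1 f = 24x^7 - (21/2)x^5 - 4
D^2 f = 168x^6 - (105/2)x^4
matching coefficients of g against c_0 f + c_1 Df + … from the top degree down determines the c_i
solution: c_0 = 0, c_1 = -2, c_2 = -3/2

c_0 = 0, c_1 = -2, c_2 = -3/2


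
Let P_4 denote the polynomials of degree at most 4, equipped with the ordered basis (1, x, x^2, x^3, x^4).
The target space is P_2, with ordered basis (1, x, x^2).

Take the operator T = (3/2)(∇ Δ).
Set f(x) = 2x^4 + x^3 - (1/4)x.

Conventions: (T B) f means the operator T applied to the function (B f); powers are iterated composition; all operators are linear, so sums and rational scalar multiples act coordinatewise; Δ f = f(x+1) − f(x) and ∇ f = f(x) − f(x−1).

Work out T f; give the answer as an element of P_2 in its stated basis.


Δ f = 8x^3 + 15x^2 + 11x + 11/4
∇ Δ f = 24x^2 + 6x + 4
((3/2)(∇ Δ)) f = 36x^2 + 9x + 6

the result is g(x) = 36x^2 + 9x + 6


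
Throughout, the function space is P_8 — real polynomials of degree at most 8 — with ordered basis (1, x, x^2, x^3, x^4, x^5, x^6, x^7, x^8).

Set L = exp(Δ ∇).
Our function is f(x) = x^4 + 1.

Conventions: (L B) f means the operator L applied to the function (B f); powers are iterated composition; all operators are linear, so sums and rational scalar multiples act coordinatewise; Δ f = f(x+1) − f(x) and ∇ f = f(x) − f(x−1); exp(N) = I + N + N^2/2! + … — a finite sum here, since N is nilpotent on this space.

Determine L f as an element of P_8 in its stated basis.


the image equals g(x) = x^4 + 12x^2 + 15

order-1 term: 12x^2 + 2
order-2 term: 12
the series for exp(Δ ∇) f terminates at order 2
exp(Δ ∇) f = x^4 + 12x^2 + 15


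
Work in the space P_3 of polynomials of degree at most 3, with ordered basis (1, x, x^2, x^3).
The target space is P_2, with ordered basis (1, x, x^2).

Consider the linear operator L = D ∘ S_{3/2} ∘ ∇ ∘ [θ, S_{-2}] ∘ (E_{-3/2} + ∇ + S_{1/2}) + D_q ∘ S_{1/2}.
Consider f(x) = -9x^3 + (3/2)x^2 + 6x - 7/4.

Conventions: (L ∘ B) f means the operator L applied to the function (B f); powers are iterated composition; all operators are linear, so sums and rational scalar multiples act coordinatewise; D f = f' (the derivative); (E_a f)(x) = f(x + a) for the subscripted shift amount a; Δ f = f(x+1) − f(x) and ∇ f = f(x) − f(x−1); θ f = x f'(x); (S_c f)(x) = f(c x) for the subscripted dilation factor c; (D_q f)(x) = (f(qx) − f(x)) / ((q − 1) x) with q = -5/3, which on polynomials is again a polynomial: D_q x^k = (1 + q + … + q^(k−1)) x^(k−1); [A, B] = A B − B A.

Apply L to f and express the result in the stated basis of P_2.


the result is g(x) = -(19/8)x^2 - (1/4)x + 3

E_{-3/2} f = -9x^3 + 42x^2 - (237/4)x + 23
∇ f = -27x^2 + 30x - 9/2
S_{1/2} f = -(9/8)x^3 + (3/8)x^2 + 3x - 7/4
(E_{-3/2} + ∇ + S_{1/2}) f = -(81/8)x^3 + (123/8)x^2 - (105/4)x + 67/4
S_{-2} (E_{-3/2} + ∇ + S_{1/2}) f = 81x^3 + (123/2)x^2 + (105/2)x + 67/4
θ S_{-2} (E_{-3/2} + ∇ + S_{1/2}) f = 243x^3 + 123x^2 + (105/2)x
θ (E_{-3/2} + ∇ + S_{1/2}) f = -(243/8)x^3 + (123/4)x^2 - (105/4)x
S_{-2} θ (E_{-3/2} + ∇ + S_{1/2}) f = 243x^3 + 123x^2 + (105/2)x
[θ, S_{-2}] (E_{-3/2} + ∇ + S_{1/2}) f = 0
∇ [θ, S_{-2}] (E_{-3/2} + ∇ + S_{1/2}) f = 0
S_{3/2} ∇ [θ, S_{-2}] (E_{-3/2} + ∇ + S_{1/2}) f = 0
D S_{3/2} ∇ [θ, S_{-2}] (E_{-3/2} + ∇ + S_{1/2}) f = 0
S_{1/2} f = -(9/8)x^3 + (3/8)x^2 + 3x - 7/4
D_q S_{1/2} f = -(19/8)x^2 - (1/4)x + 3
(D ∘ S_{3/2} ∘ ∇ ∘ [θ, S_{-2}] ∘ (E_{-3/2} + ∇ + S_{1/2}) + D_q ∘ S_{1/2}) f = -(19/8)x^2 - (1/4)x + 3


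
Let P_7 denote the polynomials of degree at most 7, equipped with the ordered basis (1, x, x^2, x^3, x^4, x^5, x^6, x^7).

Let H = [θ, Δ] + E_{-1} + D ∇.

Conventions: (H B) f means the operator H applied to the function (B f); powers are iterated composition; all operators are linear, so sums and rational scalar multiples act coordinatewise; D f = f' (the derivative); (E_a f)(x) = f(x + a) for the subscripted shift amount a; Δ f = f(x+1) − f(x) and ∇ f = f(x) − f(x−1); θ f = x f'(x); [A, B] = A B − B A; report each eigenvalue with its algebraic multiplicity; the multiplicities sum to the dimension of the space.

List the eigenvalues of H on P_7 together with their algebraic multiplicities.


image of 1: 1
image of x: x - 2
image of x^2: x^2 - 4x + 1
image of x^3: x^3 - 6x^2 + 3x - 7
image of x^4: x^4 - 8x^3 + 6x^2 - 28x + 1
image of x^5: x^5 - 10x^4 + 10x^3 - 70x^2 + 5x - 11
image of x^6: x^6 - 12x^5 + 15x^4 - 140x^3 + 15x^2 - 66x + 1
image of x^7: x^7 - 14x^6 + 21x^5 - 245x^4 + 35x^3 - 231x^2 + 7x - 15
the matrix is upper triangular; its diagonal is (1, 1, 1, 1, 1, 1, 1, 1)
for a triangular matrix the eigenvalues are the diagonal entries, with algebraic multiplicity their repetition count

λ = 1 (multiplicity 8)


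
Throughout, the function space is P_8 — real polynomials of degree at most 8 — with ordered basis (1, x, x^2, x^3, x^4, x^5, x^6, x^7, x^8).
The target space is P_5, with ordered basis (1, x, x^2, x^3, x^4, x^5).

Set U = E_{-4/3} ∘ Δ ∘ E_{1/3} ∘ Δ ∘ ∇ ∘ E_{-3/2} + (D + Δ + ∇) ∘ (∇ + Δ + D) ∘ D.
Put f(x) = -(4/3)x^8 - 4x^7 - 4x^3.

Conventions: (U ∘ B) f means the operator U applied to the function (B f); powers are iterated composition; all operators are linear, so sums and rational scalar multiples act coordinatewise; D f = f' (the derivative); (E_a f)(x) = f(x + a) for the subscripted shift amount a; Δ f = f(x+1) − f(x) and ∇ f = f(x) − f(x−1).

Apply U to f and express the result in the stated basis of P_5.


g(x) = -4480x^5 - 3920x^4 - 30240x^3 + 980x^2 - (87220/3)x + 1823/2

E_{-3/2} f = -(4/3)x^8 + 12x^7 - 42x^6 + 63x^5 - (583/4)x^3 + (1845/8)x^2 - (2619/16)x + 3051/64
∇ E_{-3/2} f = -(32/3)x^7 + (364/3)x^6 - (1736/3)x^5 + (4375/3)x^4 - (5894/3)x^3 + (13345/12)x^2 + (1421/6)x - 20243/48
Δ ∇ E_{-3/2} f = -(224/3)x^6 + 504x^5 - (4340/3)x^4 + 2100x^3 - (4004/3)x^2 - (153/2)x + 4495/12
E_{1/3} (Δ ∘ ∇ ∘ E_{-3/2}) f = -(224/3)x^6 + (1064/3)x^5 - (6580/9)x^4 + (54740/81)x^3 - (2128/81)x^2 - (219347/486)x + 2297893/8748
Δ E_{1/3} (Δ ∘ ∇ ∘ E_{-3/2}) f = -448x^5 + (1960/3)x^4 - (7840/9)x^3 + (1820/27)x^2 + (30436/81)x - 122915/486
E_{-4/3} Δ E_{1/3} (Δ ∘ ∇ ∘ E_{-3/2}) f = -448x^5 + 3640x^4 - 12320x^3 + 21140x^2 - 17724x + 10767/2
D f = -(32/3)x^7 - 28x^6 - 12x^2
∇ D f = -(224/3)x^6 + 56x^5 + (140/3)x^4 - (560/3)x^3 + 196x^2 - (352/3)x + 88/3
Δ D f = -(224/3)x^6 - 392x^5 - (2380/3)x^4 - (2800/3)x^3 - 644x^2 - (800/3)x - 152/3
D D f = -(224/3)x^6 - 168x^5 - 24x
(∇ + Δ + D) D f = -224x^6 - 504x^5 - (2240/3)x^4 - 1120x^3 - 448x^2 - 408x - 64/3
D (∇ + Δ + D) D f = -1344x^5 - 2520x^4 - (8960/3)x^3 - 3360x^2 - 896x - 408
Δ (∇ + Δ + D) D f = -1344x^5 - 5880x^4 - (37520/3)x^3 - 16240x^2 - (33320/3)x - 10352/3
∇ (∇ + Δ + D) D f = -1344x^5 + 840x^4 - (7280/3)x^3 - 560x^2 + (1960/3)x - 1840/3
(D + Δ + ∇) (∇ + Δ + D) D f = -4032x^5 - 7560x^4 - 17920x^3 - 20160x^2 - (34048/3)x - 4472
(E_{-4/3} ∘ Δ ∘ E_{1/3} ∘ Δ ∘ ∇ ∘ E_{-3/2} + (D + Δ + ∇) ∘ (∇ + Δ + D) ∘ D) f = -4480x^5 - 3920x^4 - 30240x^3 + 980x^2 - (87220/3)x + 1823/2


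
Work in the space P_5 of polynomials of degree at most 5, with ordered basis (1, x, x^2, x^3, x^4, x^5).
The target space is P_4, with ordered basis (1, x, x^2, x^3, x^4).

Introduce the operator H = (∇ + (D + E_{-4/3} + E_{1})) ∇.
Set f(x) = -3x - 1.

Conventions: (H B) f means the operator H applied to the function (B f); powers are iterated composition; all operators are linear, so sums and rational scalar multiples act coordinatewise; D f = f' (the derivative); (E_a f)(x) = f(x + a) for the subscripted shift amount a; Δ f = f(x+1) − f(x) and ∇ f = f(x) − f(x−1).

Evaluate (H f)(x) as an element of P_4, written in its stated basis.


∇ f = -3
∇ ∇ f = 0
D ∇ f = 0
E_{-4/3} ∇ f = -3
E_{1} ∇ f = -3
(D + E_{-4/3} + E_{1}) ∇ f = -6
(∇ + (D + E_{-4/3} + E_{1})) ∇ f = -6

the result is g(x) = -6


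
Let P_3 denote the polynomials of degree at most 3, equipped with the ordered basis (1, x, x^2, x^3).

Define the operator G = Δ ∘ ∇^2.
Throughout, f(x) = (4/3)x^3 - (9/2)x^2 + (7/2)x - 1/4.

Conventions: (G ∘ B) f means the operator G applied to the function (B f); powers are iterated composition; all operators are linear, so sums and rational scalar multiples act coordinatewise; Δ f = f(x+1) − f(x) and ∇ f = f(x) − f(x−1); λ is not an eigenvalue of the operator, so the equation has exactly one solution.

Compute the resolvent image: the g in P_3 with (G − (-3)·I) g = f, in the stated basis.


write g with unknown coordinates in the stated basis and equate coefficients in (G − (-3)·I) g = f
solving from the highest basis element down gives g = (4/9)x^3 - (3/2)x^2 + (7/6)x - 35/36
check: G g = 8/3
so G g − (-3)·g = (4/3)x^3 - (9/2)x^2 + (7/2)x - 1/4 = f ✓

the result is g(x) = (4/9)x^3 - (3/2)x^2 + (7/6)x - 35/36


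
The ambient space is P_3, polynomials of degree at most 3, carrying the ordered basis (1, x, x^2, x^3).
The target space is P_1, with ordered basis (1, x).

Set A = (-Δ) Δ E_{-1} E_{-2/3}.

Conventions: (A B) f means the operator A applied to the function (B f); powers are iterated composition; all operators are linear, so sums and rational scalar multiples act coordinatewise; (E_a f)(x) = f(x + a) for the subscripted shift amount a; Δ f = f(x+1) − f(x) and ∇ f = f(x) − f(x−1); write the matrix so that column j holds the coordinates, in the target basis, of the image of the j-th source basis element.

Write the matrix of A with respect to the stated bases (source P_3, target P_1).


the matrix is [[0, 0, -2, 4]; [0, 0, 0, -6]] (rows listed top to bottom)

image of 1: 0
image of x: 0
image of x^2: -2
image of x^3: -6x + 4
each image's coordinates form column j of the matrix


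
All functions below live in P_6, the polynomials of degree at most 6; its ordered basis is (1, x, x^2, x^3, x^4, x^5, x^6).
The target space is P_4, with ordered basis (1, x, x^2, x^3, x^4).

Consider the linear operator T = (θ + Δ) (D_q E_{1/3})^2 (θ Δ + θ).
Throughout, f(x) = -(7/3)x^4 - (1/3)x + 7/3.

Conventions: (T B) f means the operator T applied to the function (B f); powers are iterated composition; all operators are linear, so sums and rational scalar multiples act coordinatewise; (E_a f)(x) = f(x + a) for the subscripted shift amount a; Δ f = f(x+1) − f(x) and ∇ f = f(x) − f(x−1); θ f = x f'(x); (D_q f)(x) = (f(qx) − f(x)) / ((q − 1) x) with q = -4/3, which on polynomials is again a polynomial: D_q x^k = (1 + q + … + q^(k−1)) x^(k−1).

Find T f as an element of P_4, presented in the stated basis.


Δ f = -(28/3)x^3 - 14x^2 - (28/3)x - 8/3
θ Δ f = -28x^3 - 28x^2 - (28/3)x
θ f = -(28/3)x^4 - (1/3)x
(θ Δ + θ) f = -(28/3)x^4 - 28x^3 - 28x^2 - (29/3)x
E_{1/3} (θ Δ + θ) f = -(28/3)x^4 - (364/9)x^3 - (560/9)x^2 - (3163/81)x - 1819/243
D_q E_{1/3} (θ Δ + θ) f = (700/81)x^3 - (4732/81)x^2 + (560/27)x - 3163/81
E_{1/3} (D_q E_{1/3}) (θ Δ + θ) f = (700/81)x^3 - (448/9)x^2 - (3724/243)x - 83777/2187
D_q E_{1/3} (D_q E_{1/3}) (θ Δ + θ) f = (9100/729)x^2 + (448/27)x - 3724/243
θ (D_q E_{1/3})^2 (θ Δ + θ) f = (18200/729)x^2 + (448/27)x
Δ (D_q E_{1/3})^2 (θ Δ + θ) f = (18200/729)x + 21196/729
(θ + Δ) (D_q E_{1/3})^2 (θ Δ + θ) f = (18200/729)x^2 + (30296/729)x + 21196/729

g(x) = (18200/729)x^2 + (30296/729)x + 21196/729


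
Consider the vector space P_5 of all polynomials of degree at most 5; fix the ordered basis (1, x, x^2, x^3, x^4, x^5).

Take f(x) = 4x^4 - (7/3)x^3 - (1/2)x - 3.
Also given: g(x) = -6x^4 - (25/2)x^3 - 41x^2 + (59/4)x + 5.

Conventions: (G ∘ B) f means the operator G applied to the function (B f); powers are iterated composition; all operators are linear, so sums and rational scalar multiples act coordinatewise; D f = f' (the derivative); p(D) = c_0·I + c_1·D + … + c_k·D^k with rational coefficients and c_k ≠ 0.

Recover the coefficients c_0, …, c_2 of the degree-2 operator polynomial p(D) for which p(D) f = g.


c_0 = -3/2, c_1 = -1, c_2 = -1

D^0 f = 4x^4 - (7/3)x^3 - (1/2)x - 3
D^1 f = 16x^3 - 7x^2 - 1/2
D^2 f = 48x^2 - 14x
matching coefficients of g against c_0 f + c_1 Df + … from the top degree down determines the c_i
solution: c_0 = -3/2, c_1 = -1, c_2 = -1


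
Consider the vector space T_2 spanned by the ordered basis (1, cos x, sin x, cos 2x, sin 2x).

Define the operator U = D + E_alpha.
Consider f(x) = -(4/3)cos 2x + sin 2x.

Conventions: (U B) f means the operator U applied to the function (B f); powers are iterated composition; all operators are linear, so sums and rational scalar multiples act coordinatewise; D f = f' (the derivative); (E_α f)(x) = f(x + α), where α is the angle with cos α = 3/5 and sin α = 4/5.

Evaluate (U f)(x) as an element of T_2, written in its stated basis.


D f = 2cos 2x + (8/3)sin 2x
E_alpha f = (4/3)cos 2x + sin 2x
(D + E_alpha) f = (10/3)cos 2x + (11/3)sin 2x

g(x) = (10/3)cos 2x + (11/3)sin 2x


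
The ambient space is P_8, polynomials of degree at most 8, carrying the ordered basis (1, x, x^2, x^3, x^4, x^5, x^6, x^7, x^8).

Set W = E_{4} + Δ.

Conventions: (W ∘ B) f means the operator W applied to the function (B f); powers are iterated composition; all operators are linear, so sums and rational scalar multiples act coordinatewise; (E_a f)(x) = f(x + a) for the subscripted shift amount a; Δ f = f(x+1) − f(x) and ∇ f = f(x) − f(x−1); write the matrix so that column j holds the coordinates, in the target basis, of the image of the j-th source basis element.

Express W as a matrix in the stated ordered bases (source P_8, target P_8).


the matrix is [[1, 5, 17, 65, 257, 1025, 4097, 16385, 65537]; [0, 1, 10, 51, 260, 1285, 6150, 28679, 131080]; [0, 0, 1, 15, 102, 650, 3855, 21525, 114716]; [0, 0, 0, 1, 20, 170, 1300, 8995, 57400]; [0, 0, 0, 0, 1, 25, 255, 2275, 17990]; [0, 0, 0, 0, 0, 1, 30, 357, 3640]; [0, 0, 0, 0, 0, 0, 1, 35, 476]; [0, 0, 0, 0, 0, 0, 0, 1, 40]; [0, 0, 0, 0, 0, 0, 0, 0, 1]] (rows listed top to bottom)

image of 1: 1
image of x: x + 5
image of x^2: x^2 + 10x + 17
image of x^3: x^3 + 15x^2 + 51x + 65
image of x^4: x^4 + 20x^3 + 102x^2 + 260x + 257
image of x^5: x^5 + 25x^4 + 170x^3 + 650x^2 + 1285x + 1025
image of x^6: x^6 + 30x^5 + 255x^4 + 1300x^3 + 3855x^2 + 6150x + 4097
image of x^7: x^7 + 35x^6 + 357x^5 + 2275x^4 + 8995x^3 + 21525x^2 + 28679x + 16385
image of x^8: x^8 + 40x^7 + 476x^6 + 3640x^5 + 17990x^4 + 57400x^3 + 114716x^2 + 131080x + 65537
each image's coordinates form column j of the matrix


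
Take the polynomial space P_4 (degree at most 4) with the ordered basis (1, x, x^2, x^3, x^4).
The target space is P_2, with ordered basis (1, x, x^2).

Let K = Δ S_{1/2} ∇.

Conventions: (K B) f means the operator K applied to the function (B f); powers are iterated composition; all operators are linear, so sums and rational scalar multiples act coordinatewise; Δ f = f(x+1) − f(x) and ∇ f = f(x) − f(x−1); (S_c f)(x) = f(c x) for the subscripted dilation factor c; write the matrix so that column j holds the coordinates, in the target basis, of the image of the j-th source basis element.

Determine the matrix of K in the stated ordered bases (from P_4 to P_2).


the matrix is [[0, 0, 1, -3/4, 1]; [0, 0, 0, 3/2, -3/2]; [0, 0, 0, 0, 3/2]] (rows listed top to bottom)

image of 1: 0
image of x: 0
image of x^2: 1
image of x^3: (3/2)x - 3/4
image of x^4: (3/2)x^2 - (3/2)x + 1
each image's coordinates form column j of the matrix


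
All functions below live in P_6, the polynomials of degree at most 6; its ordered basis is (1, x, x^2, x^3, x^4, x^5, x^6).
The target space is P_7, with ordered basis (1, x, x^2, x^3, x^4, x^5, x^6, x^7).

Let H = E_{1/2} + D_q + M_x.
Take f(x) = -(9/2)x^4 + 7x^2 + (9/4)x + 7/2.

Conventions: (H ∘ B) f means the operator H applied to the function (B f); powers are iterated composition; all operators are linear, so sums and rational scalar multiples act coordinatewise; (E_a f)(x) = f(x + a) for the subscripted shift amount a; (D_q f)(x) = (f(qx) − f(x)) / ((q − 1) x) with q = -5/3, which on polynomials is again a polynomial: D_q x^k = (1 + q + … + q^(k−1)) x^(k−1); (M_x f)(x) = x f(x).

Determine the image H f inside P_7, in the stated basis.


g(x) = -(9/2)x^5 - (9/2)x^4 + (28/3)x^3 + (5/2)x^2 + (35/6)x + 267/32

E_{1/2} f = -(9/2)x^4 - 9x^3 + (1/4)x^2 + 7x + 195/32
D_q f = (34/3)x^3 - (14/3)x + 9/4
M_x f = -(9/2)x^5 + 7x^3 + (9/4)x^2 + (7/2)x
(E_{1/2} + D_q + M_x) f = -(9/2)x^5 - (9/2)x^4 + (28/3)x^3 + (5/2)x^2 + (35/6)x + 267/32


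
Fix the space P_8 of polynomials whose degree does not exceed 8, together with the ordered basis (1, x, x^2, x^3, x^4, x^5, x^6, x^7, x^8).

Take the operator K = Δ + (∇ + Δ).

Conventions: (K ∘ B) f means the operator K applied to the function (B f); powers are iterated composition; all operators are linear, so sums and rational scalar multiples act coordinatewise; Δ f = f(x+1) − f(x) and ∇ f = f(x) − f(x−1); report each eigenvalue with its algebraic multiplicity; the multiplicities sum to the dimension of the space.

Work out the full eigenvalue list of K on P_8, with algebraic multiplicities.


λ = 0 (multiplicity 9)

image of 1: 0
image of x: 3
image of x^2: 6x + 1
image of x^3: 9x^2 + 3x + 3
image of x^4: 12x^3 + 6x^2 + 12x + 1
image of x^5: 15x^4 + 10x^3 + 30x^2 + 5x + 3
image of x^6: 18x^5 + 15x^4 + 60x^3 + 15x^2 + 18x + 1
image of x^7: 21x^6 + 21x^5 + 105x^4 + 35x^3 + 63x^2 + 7x + 3
image of x^8: 24x^7 + 28x^6 + 168x^5 + 70x^4 + 168x^3 + 28x^2 + 24x + 1
the matrix is upper triangular; its diagonal is (0, 0, 0, 0, 0, 0, 0, 0, 0)
for a triangular matrix the eigenvalues are the diagonal entries, with algebraic multiplicity their repetition count


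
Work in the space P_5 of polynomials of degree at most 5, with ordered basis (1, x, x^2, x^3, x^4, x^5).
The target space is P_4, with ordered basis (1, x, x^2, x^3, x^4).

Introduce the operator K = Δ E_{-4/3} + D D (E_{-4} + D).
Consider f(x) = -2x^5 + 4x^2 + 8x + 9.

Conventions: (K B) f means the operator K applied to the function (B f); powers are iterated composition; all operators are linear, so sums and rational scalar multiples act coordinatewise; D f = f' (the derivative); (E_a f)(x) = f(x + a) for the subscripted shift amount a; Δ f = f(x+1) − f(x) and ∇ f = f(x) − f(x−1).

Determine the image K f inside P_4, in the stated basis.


E_{-4/3} f = -2x^5 + (40/3)x^4 - (320/9)x^3 + (1388/27)x^2 - (2776/81)x + 3371/243
Δ E_{-4/3} f = -10x^4 + (100/3)x^3 - (140/3)x^2 + (1066/27)x - 574/81
E_{-4} f = -2x^5 + 40x^4 - 320x^3 + 1284x^2 - 2584x + 2089
D f = -10x^4 + 8x + 8
(E_{-4} + D) f = -2x^5 + 30x^4 - 320x^3 + 1284x^2 - 2576x + 2097
D (E_{-4} + D) f = -10x^4 + 120x^3 - 960x^2 + 2568x - 2576
D D (E_{-4} + D) f = -40x^3 + 360x^2 - 1920x + 2568
(Δ E_{-4/3} + D D (E_{-4} + D)) f = -10x^4 - (20/3)x^3 + (940/3)x^2 - (50774/27)x + 207434/81

the image equals g(x) = -10x^4 - (20/3)x^3 + (940/3)x^2 - (50774/27)x + 207434/81


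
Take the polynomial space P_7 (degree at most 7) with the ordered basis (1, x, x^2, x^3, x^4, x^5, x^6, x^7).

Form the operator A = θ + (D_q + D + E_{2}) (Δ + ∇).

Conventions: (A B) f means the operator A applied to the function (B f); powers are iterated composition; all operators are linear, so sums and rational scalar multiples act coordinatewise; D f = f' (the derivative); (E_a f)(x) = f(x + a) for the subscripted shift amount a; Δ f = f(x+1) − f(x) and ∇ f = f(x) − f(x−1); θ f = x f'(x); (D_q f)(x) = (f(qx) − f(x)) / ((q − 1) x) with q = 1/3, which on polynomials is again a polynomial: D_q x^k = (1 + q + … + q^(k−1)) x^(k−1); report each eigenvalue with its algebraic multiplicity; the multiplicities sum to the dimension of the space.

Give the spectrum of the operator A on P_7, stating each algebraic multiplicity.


λ = 0 (multiplicity 1), λ = 1 (multiplicity 1), λ = 2 (multiplicity 1), λ = 3 (multiplicity 1), λ = 4 (multiplicity 1), λ = 5 (multiplicity 1), λ = 6 (multiplicity 1), λ = 7 (multiplicity 1)

image of 1: 0
image of x: x + 2
image of x^2: 2x^2 + 4x + 16
image of x^3: 3x^3 + 6x^2 + 44x + 26
image of x^4: 4x^4 + 8x^3 + (752/9)x^2 + 104x + 96
image of x^5: 5x^5 + 10x^4 + (3640/27)x^3 + 260x^2 + (1400/3)x + 242
image of x^6: 6x^6 + 12x^5 + (5344/27)x^4 + 520x^3 + (12400/9)x^2 + 1452x + 752
image of x^7: 7x^7 + 14x^6 + (66332/243)x^5 + 910x^4 + (85960/27)x^3 + 5082x^2 + 5236x + 2186
the matrix is upper triangular; its diagonal is (0, 1, 2, 3, 4, 5, 6, 7)
for a triangular matrix the eigenvalues are the diagonal entries, with algebraic multiplicity their repetition count


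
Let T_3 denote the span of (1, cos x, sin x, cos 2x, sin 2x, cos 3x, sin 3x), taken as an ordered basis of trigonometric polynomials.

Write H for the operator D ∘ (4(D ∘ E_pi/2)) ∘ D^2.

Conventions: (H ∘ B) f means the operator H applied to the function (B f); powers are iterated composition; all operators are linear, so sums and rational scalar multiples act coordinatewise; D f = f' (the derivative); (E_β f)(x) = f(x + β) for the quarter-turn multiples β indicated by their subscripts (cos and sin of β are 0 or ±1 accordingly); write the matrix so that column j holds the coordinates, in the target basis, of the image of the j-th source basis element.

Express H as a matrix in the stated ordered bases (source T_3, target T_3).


image of 1: 0
image of cos x: -4sin x
image of sin x: 4cos x
image of cos 2x: -64cos 2x
image of sin 2x: -64sin 2x
image of cos 3x: 324sin 3x
image of sin 3x: -324cos 3x
each image's coordinates form column j of the matrix

the matrix is [[0, 0, 0, 0, 0, 0, 0]; [0, 0, 4, 0, 0, 0, 0]; [0, -4, 0, 0, 0, 0, 0]; [0, 0, 0, -64, 0, 0, 0]; [0, 0, 0, 0, -64, 0, 0]; [0, 0, 0, 0, 0, 0, -324]; [0, 0, 0, 0, 0, 324, 0]] (rows listed top to bottom)


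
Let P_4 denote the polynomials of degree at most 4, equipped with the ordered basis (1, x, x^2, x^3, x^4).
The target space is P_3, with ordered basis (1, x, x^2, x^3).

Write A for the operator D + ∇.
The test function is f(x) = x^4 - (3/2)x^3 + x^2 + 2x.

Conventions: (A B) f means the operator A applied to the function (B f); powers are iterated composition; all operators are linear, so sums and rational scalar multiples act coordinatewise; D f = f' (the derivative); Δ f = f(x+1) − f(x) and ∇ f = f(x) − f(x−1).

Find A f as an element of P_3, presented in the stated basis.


D f = 4x^3 - (9/2)x^2 + 2x + 2
∇ f = 4x^3 - (21/2)x^2 + (21/2)x - 3/2
(D + ∇) f = 8x^3 - 15x^2 + (25/2)x + 1/2

the result is g(x) = 8x^3 - 15x^2 + (25/2)x + 1/2


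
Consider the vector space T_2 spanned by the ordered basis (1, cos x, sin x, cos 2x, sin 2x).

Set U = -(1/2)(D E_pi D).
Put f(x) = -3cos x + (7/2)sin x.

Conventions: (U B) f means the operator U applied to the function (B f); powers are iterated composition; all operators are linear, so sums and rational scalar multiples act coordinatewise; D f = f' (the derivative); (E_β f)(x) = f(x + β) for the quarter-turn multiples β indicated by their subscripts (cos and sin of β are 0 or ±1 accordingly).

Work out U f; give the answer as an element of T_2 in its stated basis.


g(x) = (3/2)cos x - (7/4)sin x

D f = (7/2)cos x + 3sin x
E_pi D f = -(7/2)cos x - 3sin x
D E_pi D f = -3cos x + (7/2)sin x
(-(1/2)(D E_pi D)) f = (3/2)cos x - (7/4)sin x


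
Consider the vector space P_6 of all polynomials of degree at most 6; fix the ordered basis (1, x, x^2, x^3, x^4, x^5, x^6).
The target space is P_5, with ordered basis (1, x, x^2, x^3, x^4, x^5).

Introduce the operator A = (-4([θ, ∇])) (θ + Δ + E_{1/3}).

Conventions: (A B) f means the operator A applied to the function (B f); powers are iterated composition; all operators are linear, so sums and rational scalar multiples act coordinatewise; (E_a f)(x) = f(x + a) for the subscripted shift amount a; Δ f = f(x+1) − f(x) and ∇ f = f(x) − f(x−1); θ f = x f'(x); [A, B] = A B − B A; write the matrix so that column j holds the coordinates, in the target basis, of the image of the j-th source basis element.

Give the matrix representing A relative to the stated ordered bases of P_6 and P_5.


the matrix is [[0, 8, -40/3, 88/3, -1424/27, 6800/81, -9976/81]; [0, 0, 24, -64, 496/3, -9280/27, 16840/27]; [0, 0, 0, 48, -176, 1600/3, -11440/9]; [0, 0, 0, 0, 80, -1120/3, 3920/3]; [0, 0, 0, 0, 0, 120, -680]; [0, 0, 0, 0, 0, 0, 168]] (rows listed top to bottom)

image of 1: 0
image of x: 8
image of x^2: 24x - 40/3
image of x^3: 48x^2 - 64x + 88/3
image of x^4: 80x^3 - 176x^2 + (496/3)x - 1424/27
image of x^5: 120x^4 - (1120/3)x^3 + (1600/3)x^2 - (9280/27)x + 6800/81
image of x^6: 168x^5 - 680x^4 + (3920/3)x^3 - (11440/9)x^2 + (16840/27)x - 9976/81
each image's coordinates form column j of the matrix


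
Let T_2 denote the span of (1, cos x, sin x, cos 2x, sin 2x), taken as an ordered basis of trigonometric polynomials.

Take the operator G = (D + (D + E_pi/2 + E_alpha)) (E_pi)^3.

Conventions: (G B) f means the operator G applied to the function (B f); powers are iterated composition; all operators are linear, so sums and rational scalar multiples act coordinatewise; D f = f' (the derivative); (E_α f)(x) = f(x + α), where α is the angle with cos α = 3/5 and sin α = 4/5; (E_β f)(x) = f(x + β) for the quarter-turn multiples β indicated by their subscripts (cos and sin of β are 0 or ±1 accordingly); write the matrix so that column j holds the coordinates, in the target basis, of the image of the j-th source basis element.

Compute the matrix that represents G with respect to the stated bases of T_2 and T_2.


image of 1: 2
image of cos x: -(3/5)cos x + (19/5)sin x
image of sin x: -(19/5)cos x - (3/5)sin x
image of cos 2x: -(32/25)cos 2x - (124/25)sin 2x
image of sin 2x: (124/25)cos 2x - (32/25)sin 2x
each image's coordinates form column j of the matrix

the matrix is [[2, 0, 0, 0, 0]; [0, -3/5, -19/5, 0, 0]; [0, 19/5, -3/5, 0, 0]; [0, 0, 0, -32/25, 124/25]; [0, 0, 0, -124/25, -32/25]] (rows listed top to bottom)


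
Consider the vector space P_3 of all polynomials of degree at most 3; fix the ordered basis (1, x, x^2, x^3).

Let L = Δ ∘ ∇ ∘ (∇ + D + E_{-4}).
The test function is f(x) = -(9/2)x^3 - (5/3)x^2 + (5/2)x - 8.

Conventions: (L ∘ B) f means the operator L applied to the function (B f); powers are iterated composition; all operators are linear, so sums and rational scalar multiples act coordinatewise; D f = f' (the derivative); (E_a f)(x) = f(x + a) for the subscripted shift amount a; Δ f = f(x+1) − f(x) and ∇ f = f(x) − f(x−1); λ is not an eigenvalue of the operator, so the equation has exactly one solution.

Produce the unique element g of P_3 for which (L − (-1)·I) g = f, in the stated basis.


the result is g(x) = -(9/2)x^3 - (5/3)x^2 + (59/2)x - 176/3

write g with unknown coordinates in the stated basis and equate coefficients in (L − (-1)·I) g = f
solving from the highest basis element down gives g = -(9/2)x^3 - (5/3)x^2 + (59/2)x - 176/3
check: L g = -27x + 152/3
so L g − (-1)·g = -(9/2)x^3 - (5/3)x^2 + (5/2)x - 8 = f ✓


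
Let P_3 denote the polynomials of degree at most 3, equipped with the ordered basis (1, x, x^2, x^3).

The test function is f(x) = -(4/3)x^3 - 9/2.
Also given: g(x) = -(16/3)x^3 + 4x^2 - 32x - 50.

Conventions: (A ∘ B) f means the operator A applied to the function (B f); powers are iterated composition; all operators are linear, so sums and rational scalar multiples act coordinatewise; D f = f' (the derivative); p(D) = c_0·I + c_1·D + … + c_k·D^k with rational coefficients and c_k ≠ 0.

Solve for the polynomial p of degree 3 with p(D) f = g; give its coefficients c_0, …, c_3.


p(D) = 4·I − D + 4·D^2 + 4·D^3, i.e. c_0 = 4, c_1 = -1, c_2 = 4, c_3 = 4

D^0 f = -(4/3)x^3 - 9/2
D^1 f = -4x^2
D^2 f = -8x
D^3 f = -8
matching coefficients of g against c_0 f + c_1 Df + … from the top degree down determines the c_i
solution: c_0 = 4, c_1 = -1, c_2 = 4, c_3 = 4


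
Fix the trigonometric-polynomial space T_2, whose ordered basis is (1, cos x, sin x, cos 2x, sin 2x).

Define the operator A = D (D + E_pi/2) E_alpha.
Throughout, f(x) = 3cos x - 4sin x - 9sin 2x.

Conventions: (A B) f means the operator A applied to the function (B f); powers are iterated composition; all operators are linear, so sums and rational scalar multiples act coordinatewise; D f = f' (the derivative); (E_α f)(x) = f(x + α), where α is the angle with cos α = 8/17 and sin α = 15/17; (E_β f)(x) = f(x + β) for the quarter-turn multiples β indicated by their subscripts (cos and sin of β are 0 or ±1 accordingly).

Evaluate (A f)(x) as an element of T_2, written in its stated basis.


E_alpha f = -(36/17)cos x - (77/17)sin x - (2160/289)cos 2x + (1449/289)sin 2x
D E_alpha f = -(77/17)cos x + (36/17)sin x + (2898/289)cos 2x + (4320/289)sin 2x
E_pi/2 E_alpha f = -(77/17)cos x + (36/17)sin x + (2160/289)cos 2x - (1449/289)sin 2x
(D + E_pi/2) E_alpha f = -(154/17)cos x + (72/17)sin x + (5058/289)cos 2x + (2871/289)sin 2x
D (D + E_pi/2) E_alpha f = (72/17)cos x + (154/17)sin x + (5742/289)cos 2x - (10116/289)sin 2x

the result is g(x) = (72/17)cos x + (154/17)sin x + (5742/289)cos 2x - (10116/289)sin 2x


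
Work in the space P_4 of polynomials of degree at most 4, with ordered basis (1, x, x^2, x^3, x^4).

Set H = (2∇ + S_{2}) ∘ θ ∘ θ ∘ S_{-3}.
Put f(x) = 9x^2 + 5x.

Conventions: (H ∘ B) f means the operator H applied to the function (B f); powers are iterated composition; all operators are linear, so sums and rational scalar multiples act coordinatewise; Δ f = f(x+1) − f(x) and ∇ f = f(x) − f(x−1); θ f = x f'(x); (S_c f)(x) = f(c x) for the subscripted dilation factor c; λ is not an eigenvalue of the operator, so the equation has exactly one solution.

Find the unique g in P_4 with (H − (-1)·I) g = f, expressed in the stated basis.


write g with unknown coordinates in the stated basis and equate coefficients in (H − (-1)·I) g = f
solving from the highest basis element down gives g = (9/145)x^2 + (571/725)x + 6666/725
check: H g = (1296/145)x^2 + (3054/725)x - 6666/725
so H g − (-1)·g = 9x^2 + 5x = f ✓

the result is g(x) = (9/145)x^2 + (571/725)x + 6666/725


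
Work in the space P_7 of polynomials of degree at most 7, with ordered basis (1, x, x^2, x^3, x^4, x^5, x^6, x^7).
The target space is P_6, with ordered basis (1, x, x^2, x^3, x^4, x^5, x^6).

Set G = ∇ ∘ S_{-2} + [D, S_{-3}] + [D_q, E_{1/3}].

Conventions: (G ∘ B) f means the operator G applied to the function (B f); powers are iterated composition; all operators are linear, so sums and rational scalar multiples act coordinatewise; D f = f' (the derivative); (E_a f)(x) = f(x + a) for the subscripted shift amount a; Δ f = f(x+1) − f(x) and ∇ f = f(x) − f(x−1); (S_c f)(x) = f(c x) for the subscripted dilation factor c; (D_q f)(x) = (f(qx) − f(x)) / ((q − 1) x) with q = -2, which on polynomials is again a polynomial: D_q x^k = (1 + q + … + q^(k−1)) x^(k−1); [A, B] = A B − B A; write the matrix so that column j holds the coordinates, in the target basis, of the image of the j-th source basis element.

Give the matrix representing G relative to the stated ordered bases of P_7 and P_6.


the matrix is [[0, -6, -3, -8, -47/3, -866/27, -575/9, -10372/81]; [0, 0, 32, 21, 65, 158, 3466/9, 24161/27]; [0, 0, 0, -132, -87, -324, -950, -8084/3]; [0, 0, 0, 0, 496, 297, 1295, 13325/3]; [0, 0, 0, 0, 0, -1780, -903, -4526]; [0, 0, 0, 0, 0, 0, 6216, 2553]; [0, 0, 0, 0, 0, 0, 0, -21308]] (rows listed top to bottom)

image of 1: 0
image of x: -6
image of x^2: 32x - 3
image of x^3: -132x^2 + 21x - 8
image of x^4: 496x^3 - 87x^2 + 65x - 47/3
image of x^5: -1780x^4 + 297x^3 - 324x^2 + 158x - 866/27
image of x^6: 6216x^5 - 903x^4 + 1295x^3 - 950x^2 + (3466/9)x - 575/9
image of x^7: -21308x^6 + 2553x^5 - 4526x^4 + (13325/3)x^3 - (8084/3)x^2 + (24161/27)x - 10372/81
each image's coordinates form column j of the matrix


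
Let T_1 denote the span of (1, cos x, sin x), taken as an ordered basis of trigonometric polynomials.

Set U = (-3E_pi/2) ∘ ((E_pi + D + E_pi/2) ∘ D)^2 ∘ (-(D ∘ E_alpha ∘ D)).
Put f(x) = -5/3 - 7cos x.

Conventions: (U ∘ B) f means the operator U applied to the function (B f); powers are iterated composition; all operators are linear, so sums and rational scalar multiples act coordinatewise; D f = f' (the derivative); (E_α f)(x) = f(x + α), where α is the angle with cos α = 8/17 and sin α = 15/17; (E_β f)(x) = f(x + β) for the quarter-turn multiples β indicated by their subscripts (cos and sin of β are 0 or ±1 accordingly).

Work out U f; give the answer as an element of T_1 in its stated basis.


g(x) = -(1617/17)cos x + (756/17)sin x

D f = 7sin x
E_alpha D f = (105/17)cos x + (56/17)sin x
D E_alpha D f = (56/17)cos x - (105/17)sin x
(-(D ∘ E_alpha ∘ D)) f = -(56/17)cos x + (105/17)sin x
D (-(D ∘ E_alpha ∘ D)) f = (105/17)cos x + (56/17)sin x
E_pi D (-(D ∘ E_alpha ∘ D)) f = -(105/17)cos x - (56/17)sin x
D D (-(D ∘ E_alpha ∘ D)) f = (56/17)cos x - (105/17)sin x
E_pi/2 D (-(D ∘ E_alpha ∘ D)) f = (56/17)cos x - (105/17)sin x
(E_pi + D + E_pi/2) D (-(D ∘ E_alpha ∘ D)) f = (7/17)cos x - (266/17)sin x
D ((E_pi + D + E_pi/2) ∘ D) (-(D ∘ E_alpha ∘ D)) f = -(266/17)cos x - (7/17)sin x
E_pi D ((E_pi + D + E_pi/2) ∘ D) (-(D ∘ E_alpha ∘ D)) f = (266/17)cos x + (7/17)sin x
D D ((E_pi + D + E_pi/2) ∘ D) (-(D ∘ E_alpha ∘ D)) f = -(7/17)cos x + (266/17)sin x
E_pi/2 D ((E_pi + D + E_pi/2) ∘ D) (-(D ∘ E_alpha ∘ D)) f = -(7/17)cos x + (266/17)sin x
(E_pi + D + E_pi/2) D ((E_pi + D + E_pi/2) ∘ D) (-(D ∘ E_alpha ∘ D)) f = (252/17)cos x + (539/17)sin x
E_pi/2 ((E_pi + D + E_pi/2) ∘ D)^2 (-(D ∘ E_alpha ∘ D)) f = (539/17)cos x - (252/17)sin x
(-3E_pi/2) ((E_pi + D + E_pi/2) ∘ D)^2 (-(D ∘ E_alpha ∘ D)) f = -(1617/17)cos x + (756/17)sin x
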